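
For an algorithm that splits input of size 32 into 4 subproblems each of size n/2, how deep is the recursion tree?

For divide and conquer with division factor 2:

Problem sizes at each level:
Level 0: 32
Level 1: 16
Level 2: 8
Level 3: 4
Level 4: 2
Level 5: 1

The root is level 0 and the size-1 base case is level 5 (the tree spans levels 0 through 5, i.e. 6 levels counting the root), so the depth is the number of divisions: log_2(32) = 5

The recursion tree depth is log_2(32) = 5. At each level, the problem size is divided by 2, so it takes 5 divisions to reduce to a base case of size 1. The algorithm makes 4 recursive calls at each level.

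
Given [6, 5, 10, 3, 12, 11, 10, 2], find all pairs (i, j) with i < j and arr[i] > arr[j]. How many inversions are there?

Finding inversions in [6, 5, 10, 3, 12, 11, 10, 2]:

(0, 1): arr[0]=6 > arr[1]=5
(0, 3): arr[0]=6 > arr[3]=3
(0, 7): arr[0]=6 > arr[7]=2
(1, 3): arr[1]=5 > arr[3]=3
(1, 7): arr[1]=5 > arr[7]=2
(2, 3): arr[2]=10 > arr[3]=3
(2, 7): arr[2]=10 > arr[7]=2
(3, 7): arr[3]=3 > arr[7]=2
(4, 5): arr[4]=12 > arr[5]=11
(4, 6): arr[4]=12 > arr[6]=10
(4, 7): arr[4]=12 > arr[7]=2
(5, 6): arr[5]=11 > arr[6]=10
(5, 7): arr[5]=11 > arr[7]=2
(6, 7): arr[6]=10 > arr[7]=2

Total inversions: 14

The array has 14 inversion(s): (0,1), (0,3), (0,7), (1,3), (1,7), (2,3), (2,7), (3,7), (4,5), (4,6), (4,7), (5,6), (5,7), (6,7). Each pair (i,j) satisfies i < j and arr[i] > arr[j].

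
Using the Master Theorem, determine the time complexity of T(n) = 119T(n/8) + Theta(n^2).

Master Theorem for T(n) = 119T(n/8) + O(n^2):

a = 119, b = 8, c = 2
log_b(a) = log_8(119) = 2.2983

Case 1: c = 2 < log_8(119) = 2.2983
T(n) = O(n^(log_8 119))

For T(n) = 119T(n/8) + O(n^2): log_8(119) = 2.2983. This is Case 1 of the Master Theorem (c < log_b(a), work dominated by leaves), giving O(n^(log_8 119)).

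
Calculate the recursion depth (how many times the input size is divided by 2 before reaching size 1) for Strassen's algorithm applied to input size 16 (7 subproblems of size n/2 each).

For divide and conquer with division factor 2:

Problem sizes at each level:
Level 0: 16
Level 1: 8
Level 2: 4
Level 3: 2
Level 4: 1

The root is level 0 and the size-1 base case is level 4 (the tree spans levels 0 through 4, i.e. 5 levels counting the root), so the depth is the number of divisions: log_2(16) = 4

The recursion tree depth is log_2(16) = 4. At each level, the problem size is divided by 2, so it takes 4 divisions to reduce to a base case of size 1. The algorithm makes 7 recursive calls at each level.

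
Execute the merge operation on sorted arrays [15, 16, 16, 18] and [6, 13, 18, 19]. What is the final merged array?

Merging process:

Compare 15 vs 6: take 6 from right. Merged: [6]
Compare 15 vs 13: take 13 from right. Merged: [6, 13]
Compare 15 vs 18: take 15 from left. Merged: [6, 13, 15]
Compare 16 vs 18: take 16 from left. Merged: [6, 13, 15, 16]
Compare 16 vs 18: take 16 from left. Merged: [6, 13, 15, 16, 16]
Compare 18 vs 18: take 18 from left. Merged: [6, 13, 15, 16, 16, 18]
Append remaining from right: [18, 19]. Merged: [6, 13, 15, 16, 16, 18, 18, 19]

Final merged array: [6, 13, 15, 16, 16, 18, 18, 19]
Total comparisons: 6

The merged array is [6, 13, 15, 16, 16, 18, 18, 19], requiring 6 comparisons. The merge step runs in O(n) time where n is the total number of elements.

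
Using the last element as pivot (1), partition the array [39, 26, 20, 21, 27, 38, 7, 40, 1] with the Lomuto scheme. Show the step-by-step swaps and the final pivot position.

Lomuto partition with pivot = 1:

Initial array: [39, 26, 20, 21, 27, 38, 7, 40, 1]

arr[0]=39 > 1: no swap
arr[1]=26 > 1: no swap
arr[2]=20 > 1: no swap
arr[3]=21 > 1: no swap
arr[4]=27 > 1: no swap
arr[5]=38 > 1: no swap
arr[6]=7 > 1: no swap
arr[7]=40 > 1: no swap

Place pivot at position 0: [1, 26, 20, 21, 27, 38, 7, 40, 39]
Pivot position: 0

After partitioning with pivot 1, the array becomes [1, 26, 20, 21, 27, 38, 7, 40, 39]. The pivot is placed at index 0. All elements to the left of the pivot are <= 1, and all elements to the right are > 1.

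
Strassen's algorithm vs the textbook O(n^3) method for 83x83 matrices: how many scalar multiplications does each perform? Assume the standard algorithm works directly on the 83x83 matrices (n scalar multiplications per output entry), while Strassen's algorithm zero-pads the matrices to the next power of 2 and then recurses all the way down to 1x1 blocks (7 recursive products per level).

Matrix multiplication for 83x83 matrices:

Strassen's algorithm requires power-of-2 dimensions. Pad 83x83 to 128x128 (next power of 2).

Standard algorithm: 83^3 = 571787 multiplications
Strassen's algorithm: 7^(log2(128)) = 7^7 = 823543 multiplications
Difference: 571787 - 823543 = -251756 (Strassen uses MORE here due to padding overhead — for small or just-over-power-of-2 n, padding can outweigh the per-level savings)

Standard: 571787 multiplications (83^3). Strassen: 823543 multiplications (7^7, after padding to 128x128). Strassen reduces 8 recursive multiplications to 7 at each level.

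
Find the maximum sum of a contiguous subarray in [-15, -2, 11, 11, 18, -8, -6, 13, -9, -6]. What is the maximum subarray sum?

Using Kadane's algorithm on [-15, -2, 11, 11, 18, -8, -6, 13, -9, -6]:

Scanning through the array:
Position 1 (value -2): max_ending_here = -2, max_so_far = -2
Position 2 (value 11): max_ending_here = 11, max_so_far = 11
Position 3 (value 11): max_ending_here = 22, max_so_far = 22
Position 4 (value 18): max_ending_here = 40, max_so_far = 40
Position 5 (value -8): max_ending_here = 32, max_so_far = 40
Position 6 (value -6): max_ending_here = 26, max_so_far = 40
Position 7 (value 13): max_ending_here = 39, max_so_far = 40
Position 8 (value -9): max_ending_here = 30, max_so_far = 40
Position 9 (value -6): max_ending_here = 24, max_so_far = 40

Maximum subarray: [11, 11, 18]
Maximum sum: 40

The maximum subarray is [11, 11, 18] with sum 40. This subarray runs from index 2 to index 4.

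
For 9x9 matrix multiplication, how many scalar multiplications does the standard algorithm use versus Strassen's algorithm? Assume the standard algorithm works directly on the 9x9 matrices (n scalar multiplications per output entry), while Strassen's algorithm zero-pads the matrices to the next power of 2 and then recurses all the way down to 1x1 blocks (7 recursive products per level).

Matrix multiplication for 9x9 matrices:

Strassen's algorithm requires power-of-2 dimensions. Pad 9x9 to 16x16 (next power of 2).

Standard algorithm: 9^3 = 729 multiplications
Strassen's algorithm: 7^(log2(16)) = 7^4 = 2401 multiplications
Difference: 729 - 2401 = -1672 (Strassen uses MORE here due to padding overhead — for small or just-over-power-of-2 n, padding can outweigh the per-level savings)

Standard: 729 multiplications (9^3). Strassen: 2401 multiplications (7^4, after padding to 16x16). Strassen reduces 8 recursive multiplications to 7 at each level.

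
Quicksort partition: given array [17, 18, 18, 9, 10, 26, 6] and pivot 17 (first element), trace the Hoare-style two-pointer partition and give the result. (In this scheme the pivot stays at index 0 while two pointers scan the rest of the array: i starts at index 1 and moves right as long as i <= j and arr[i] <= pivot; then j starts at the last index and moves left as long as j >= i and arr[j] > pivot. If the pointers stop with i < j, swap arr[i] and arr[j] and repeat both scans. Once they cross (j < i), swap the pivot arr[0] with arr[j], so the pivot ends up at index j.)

Hoare-style two-pointer partition with pivot = 17:

Initial array: [17, 18, 18, 9, 10, 26, 6]

Pointers start at i = 1, j = 6.
i stops at index 1 (arr[1]=18 > 17), j stops at index 6 (arr[6]=6 <= 17): swap arr[1] and arr[6], array becomes [17, 6, 18, 9, 10, 26, 18]
i stops at index 2 (arr[2]=18 > 17), j stops at index 4 (arr[4]=10 <= 17): swap arr[2] and arr[4], array becomes [17, 6, 10, 9, 18, 26, 18]
i ends at 4, j ends at 3: the pointers have crossed (j < i), so scanning stops.

Swap pivot arr[0] with arr[3] to place pivot at position 3: [9, 6, 10, 17, 18, 26, 18]
Pivot position: 3

After partitioning with pivot 17, the array becomes [9, 6, 10, 17, 18, 26, 18]. The pivot is placed at index 3. All elements to the left of the pivot are <= 17, and all elements to the right are > 17.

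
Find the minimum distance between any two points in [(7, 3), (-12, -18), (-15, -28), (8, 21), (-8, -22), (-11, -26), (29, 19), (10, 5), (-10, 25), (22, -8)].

Computing all pairwise distances among 10 points:

d((7, 3), (-12, -18)) = 28.3196
d((7, 3), (-15, -28)) = 38.0132
d((7, 3), (8, 21)) = 18.0278
d((7, 3), (-8, -22)) = 29.1548
d((7, 3), (-11, -26)) = 34.1321
d((7, 3), (29, 19)) = 27.2029
d((7, 3), (10, 5)) = 3.6056 <-- minimum
d((7, 3), (-10, 25)) = 27.8029
d((7, 3), (22, -8)) = 18.6011
d((-12, -18), (-15, -28)) = 10.4403
d((-12, -18), (8, 21)) = 43.8292
d((-12, -18), (-8, -22)) = 5.6569
d((-12, -18), (-11, -26)) = 8.0623
d((-12, -18), (29, 19)) = 55.2268
d((-12, -18), (10, 5)) = 31.8277
d((-12, -18), (-10, 25)) = 43.0465
d((-12, -18), (22, -8)) = 35.4401
d((-15, -28), (8, 21)) = 54.1295
d((-15, -28), (-8, -22)) = 9.2195
d((-15, -28), (-11, -26)) = 4.4721
d((-15, -28), (29, 19)) = 64.3817
d((-15, -28), (10, 5)) = 41.4005
d((-15, -28), (-10, 25)) = 53.2353
d((-15, -28), (22, -8)) = 42.0595
d((8, 21), (-8, -22)) = 45.8803
d((8, 21), (-11, -26)) = 50.6952
d((8, 21), (29, 19)) = 21.095
d((8, 21), (10, 5)) = 16.1245
d((8, 21), (-10, 25)) = 18.4391
d((8, 21), (22, -8)) = 32.2025
d((-8, -22), (-11, -26)) = 5.0
d((-8, -22), (29, 19)) = 55.2268
d((-8, -22), (10, 5)) = 32.45
d((-8, -22), (-10, 25)) = 47.0425
d((-8, -22), (22, -8)) = 33.1059
d((-11, -26), (29, 19)) = 60.208
d((-11, -26), (10, 5)) = 37.4433
d((-11, -26), (-10, 25)) = 51.0098
d((-11, -26), (22, -8)) = 37.5899
d((29, 19), (10, 5)) = 23.6008
d((29, 19), (-10, 25)) = 39.4588
d((29, 19), (22, -8)) = 27.8927
d((10, 5), (-10, 25)) = 28.2843
d((10, 5), (22, -8)) = 17.6918
d((-10, 25), (22, -8)) = 45.9674

Closest pair: (7, 3) and (10, 5) with distance 3.6056

The closest pair is (7, 3) and (10, 5) with Euclidean distance 3.6056. For 10 points, brute-force pairwise comparison is shown above. For large n, the divide-and-conquer algorithm (sort by x, recurse on halves, check the dividing strip) achieves O(n log n).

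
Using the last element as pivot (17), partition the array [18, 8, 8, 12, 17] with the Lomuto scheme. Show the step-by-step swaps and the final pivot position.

Lomuto partition with pivot = 17:

Initial array: [18, 8, 8, 12, 17]

arr[0]=18 > 17: no swap
arr[1]=8 <= 17: swap with position 0, array becomes [8, 18, 8, 12, 17]
arr[2]=8 <= 17: swap with position 1, array becomes [8, 8, 18, 12, 17]
arr[3]=12 <= 17: swap with position 2, array becomes [8, 8, 12, 18, 17]

Place pivot at position 3: [8, 8, 12, 17, 18]
Pivot position: 3

After partitioning with pivot 17, the array becomes [8, 8, 12, 17, 18]. The pivot is placed at index 3. All elements to the left of the pivot are <= 17, and all elements to the right are > 17.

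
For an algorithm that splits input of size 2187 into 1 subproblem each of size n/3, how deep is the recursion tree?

For divide and conquer with division factor 3:

Problem sizes at each level:
Level 0: 2187
Level 1: 729
Level 2: 243
Level 3: 81
Level 4: 27
Level 5: 9
Level 6: 3
Level 7: 1

The root is level 0 and the size-1 base case is level 7 (the tree spans levels 0 through 7, i.e. 8 levels counting the root), so the depth is the number of divisions: log_3(2187) = 7

The recursion tree depth is log_3(2187) = 7. At each level, the problem size is divided by 3, so it takes 7 divisions to reduce to a base case of size 1. The algorithm makes 1 recursive call at each level.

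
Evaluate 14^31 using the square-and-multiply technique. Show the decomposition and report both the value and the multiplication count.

Computing 14^31 by squaring (build up from 14^1; each line after the first costs one multiplication):

14^1 = 14
14^2 = (14^1)^2 = 14^2 = 196
14^3 = 14 * 14^2 = 14 * 196 = 2744
14^6 = (14^3)^2 = 2744^2 = 7529536
14^7 = 14 * 14^6 = 14 * 7529536 = 105413504
14^14 = (14^7)^2 = 105413504^2 = 11112006825558016
14^15 = 14 * 14^14 = 14 * 11112006825558016 = 155568095557812224
14^30 = (14^15)^2 = 155568095557812224^2 = 24201432355484595421941037243826176
14^31 = 14 * 14^30 = 14 * 24201432355484595421941037243826176 = 338820052976784335907174521413566464

Result: 338820052976784335907174521413566464
Multiplications needed: 8 (8 lines after 14^1)

14^31 = 338820052976784335907174521413566464. Using exponentiation by squaring, this requires 8 multiplications. The key idea: if the exponent is even, square the half-power; if odd, multiply by the base once.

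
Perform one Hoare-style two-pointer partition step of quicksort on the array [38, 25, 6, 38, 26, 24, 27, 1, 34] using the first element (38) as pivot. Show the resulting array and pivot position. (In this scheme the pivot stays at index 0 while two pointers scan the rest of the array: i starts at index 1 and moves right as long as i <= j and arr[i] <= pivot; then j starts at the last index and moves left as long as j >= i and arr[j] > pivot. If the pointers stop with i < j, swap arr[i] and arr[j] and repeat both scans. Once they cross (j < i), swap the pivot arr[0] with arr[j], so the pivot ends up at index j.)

Hoare-style two-pointer partition with pivot = 38:

Initial array: [38, 25, 6, 38, 26, 24, 27, 1, 34]

Pointers start at i = 1, j = 8.
i ends at 9, j ends at 8: the pointers have crossed (j < i), so scanning stops.

Swap pivot arr[0] with arr[8] to place pivot at position 8: [34, 25, 6, 38, 26, 24, 27, 1, 38]
Pivot position: 8

After partitioning with pivot 38, the array becomes [34, 25, 6, 38, 26, 24, 27, 1, 38]. The pivot is placed at index 8. All elements to the left of the pivot are <= 38, and all elements to the right are > 38.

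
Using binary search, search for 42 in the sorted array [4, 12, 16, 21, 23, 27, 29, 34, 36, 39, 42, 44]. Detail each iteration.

Binary search for 42 in [4, 12, 16, 21, 23, 27, 29, 34, 36, 39, 42, 44]:

lo=0, hi=11, mid=5, arr[mid]=27 -> 27 < 42, search right half
lo=6, hi=11, mid=8, arr[mid]=36 -> 36 < 42, search right half
lo=9, hi=11, mid=10, arr[mid]=42 -> Found target at index 10!

Binary search finds 42 at index 10 after 3 comparisons. The search repeatedly halves the search space by comparing with the middle element.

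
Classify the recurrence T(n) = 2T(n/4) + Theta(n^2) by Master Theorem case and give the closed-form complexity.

Master Theorem for T(n) = 2T(n/4) + O(n^2):

a = 2, b = 4, c = 2
log_b(a) = log_4(2) = 0.5000

Case 3: c = 2 > log_4(2) = 0.5000
T(n) = O(n^2) = O(n^2)

For T(n) = 2T(n/4) + O(n^2): log_4(2) = 0.5000. This is Case 3 of the Master Theorem (c > log_b(a), work dominated by root), giving O(n^2).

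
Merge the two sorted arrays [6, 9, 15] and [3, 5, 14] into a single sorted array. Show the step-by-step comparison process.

Merging process:

Compare 6 vs 3: take 3 from right. Merged: [3]
Compare 6 vs 5: take 5 from right. Merged: [3, 5]
Compare 6 vs 14: take 6 from left. Merged: [3, 5, 6]
Compare 9 vs 14: take 9 from left. Merged: [3, 5, 6, 9]
Compare 15 vs 14: take 14 from right. Merged: [3, 5, 6, 9, 14]
Append remaining from left: [15]. Merged: [3, 5, 6, 9, 14, 15]

Final merged array: [3, 5, 6, 9, 14, 15]
Total comparisons: 5

The merged array is [3, 5, 6, 9, 14, 15], requiring 5 comparisons. The merge step runs in O(n) time where n is the total number of elements.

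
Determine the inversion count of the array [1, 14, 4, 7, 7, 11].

Finding inversions in [1, 14, 4, 7, 7, 11]:

(1, 2): arr[1]=14 > arr[2]=4
(1, 3): arr[1]=14 > arr[3]=7
(1, 4): arr[1]=14 > arr[4]=7
(1, 5): arr[1]=14 > arr[5]=11

Total inversions: 4

The array has 4 inversion(s): (1,2), (1,3), (1,4), (1,5). Each pair (i,j) satisfies i < j and arr[i] > arr[j].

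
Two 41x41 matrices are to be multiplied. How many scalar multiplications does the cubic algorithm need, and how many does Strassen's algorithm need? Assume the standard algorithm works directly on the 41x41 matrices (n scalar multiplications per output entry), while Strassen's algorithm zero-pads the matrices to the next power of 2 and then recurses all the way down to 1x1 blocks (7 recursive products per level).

Matrix multiplication for 41x41 matrices:

Strassen's algorithm requires power-of-2 dimensions. Pad 41x41 to 64x64 (next power of 2).

Standard algorithm: 41^3 = 68921 multiplications
Strassen's algorithm: 7^(log2(64)) = 7^6 = 117649 multiplications
Difference: 68921 - 117649 = -48728 (Strassen uses MORE here due to padding overhead — for small or just-over-power-of-2 n, padding can outweigh the per-level savings)

Standard: 68921 multiplications (41^3). Strassen: 117649 multiplications (7^6, after padding to 64x64). Strassen reduces 8 recursive multiplications to 7 at each level.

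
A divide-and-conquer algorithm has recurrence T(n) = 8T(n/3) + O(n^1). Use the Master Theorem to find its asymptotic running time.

Master Theorem for T(n) = 8T(n/3) + O(n^1):

a = 8, b = 3, c = 1
log_b(a) = log_3(8) = 1.8928

Case 1: c = 1 < log_3(8) = 1.8928
T(n) = O(n^(log_3 8))

For T(n) = 8T(n/3) + O(n^1): log_3(8) = 1.8928. This is Case 1 of the Master Theorem (c < log_b(a), work dominated by leaves), giving O(n^(log_3 8)).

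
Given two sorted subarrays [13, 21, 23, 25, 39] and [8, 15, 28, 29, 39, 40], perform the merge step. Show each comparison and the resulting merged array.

Merging process:

Compare 13 vs 8: take 8 from right. Merged: [8]
Compare 13 vs 15: take 13 from left. Merged: [8, 13]
Compare 21 vs 15: take 15 from right. Merged: [8, 13, 15]
Compare 21 vs 28: take 21 from left. Merged: [8, 13, 15, 21]
Compare 23 vs 28: take 23 from left. Merged: [8, 13, 15, 21, 23]
Compare 25 vs 28: take 25 from left. Merged: [8, 13, 15, 21, 23, 25]
Compare 39 vs 28: take 28 from right. Merged: [8, 13, 15, 21, 23, 25, 28]
Compare 39 vs 29: take 29 from right. Merged: [8, 13, 15, 21, 23, 25, 28, 29]
Compare 39 vs 39: take 39 from left. Merged: [8, 13, 15, 21, 23, 25, 28, 29, 39]
Append remaining from right: [39, 40]. Merged: [8, 13, 15, 21, 23, 25, 28, 29, 39, 39, 40]

Final merged array: [8, 13, 15, 21, 23, 25, 28, 29, 39, 39, 40]
Total comparisons: 9

The merged array is [8, 13, 15, 21, 23, 25, 28, 29, 39, 39, 40], requiring 9 comparisons. The merge step runs in O(n) time where n is the total number of elements.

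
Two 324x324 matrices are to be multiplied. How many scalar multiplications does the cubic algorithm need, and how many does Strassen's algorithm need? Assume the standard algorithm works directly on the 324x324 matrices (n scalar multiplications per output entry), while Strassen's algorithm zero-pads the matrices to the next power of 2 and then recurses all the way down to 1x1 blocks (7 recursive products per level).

Matrix multiplication for 324x324 matrices:

Strassen's algorithm requires power-of-2 dimensions. Pad 324x324 to 512x512 (next power of 2).

Standard algorithm: 324^3 = 34012224 multiplications
Strassen's algorithm: 7^(log2(512)) = 7^9 = 40353607 multiplications
Difference: 34012224 - 40353607 = -6341383 (Strassen uses MORE here due to padding overhead — for small or just-over-power-of-2 n, padding can outweigh the per-level savings)

Standard: 34012224 multiplications (324^3). Strassen: 40353607 multiplications (7^9, after padding to 512x512). Strassen reduces 8 recursive multiplications to 7 at each level.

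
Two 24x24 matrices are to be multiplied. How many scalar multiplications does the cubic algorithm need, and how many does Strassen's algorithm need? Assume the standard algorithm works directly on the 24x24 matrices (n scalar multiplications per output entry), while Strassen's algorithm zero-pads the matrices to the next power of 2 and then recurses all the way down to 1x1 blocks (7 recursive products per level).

Matrix multiplication for 24x24 matrices:

Strassen's algorithm requires power-of-2 dimensions. Pad 24x24 to 32x32 (next power of 2).

Standard algorithm: 24^3 = 13824 multiplications
Strassen's algorithm: 7^(log2(32)) = 7^5 = 16807 multiplications
Difference: 13824 - 16807 = -2983 (Strassen uses MORE here due to padding overhead — for small or just-over-power-of-2 n, padding can outweigh the per-level savings)

Standard: 13824 multiplications (24^3). Strassen: 16807 multiplications (7^5, after padding to 32x32). Strassen reduces 8 recursive multiplications to 7 at each level.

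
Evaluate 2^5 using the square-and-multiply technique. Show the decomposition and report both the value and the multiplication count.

Computing 2^5 by squaring (build up from 2^1; each line after the first costs one multiplication):

2^1 = 2
2^2 = (2^1)^2 = 2^2 = 4
2^4 = (2^2)^2 = 4^2 = 16
2^5 = 2 * 2^4 = 2 * 16 = 32

Result: 32
Multiplications needed: 3 (3 lines after 2^1)

2^5 = 32. Using exponentiation by squaring, this requires 3 multiplications. The key idea: if the exponent is even, square the half-power; if odd, multiply by the base once.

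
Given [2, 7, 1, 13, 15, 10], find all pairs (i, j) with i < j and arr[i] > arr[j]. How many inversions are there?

Finding inversions in [2, 7, 1, 13, 15, 10]:

(0, 2): arr[0]=2 > arr[2]=1
(1, 2): arr[1]=7 > arr[2]=1
(3, 5): arr[3]=13 > arr[5]=10
(4, 5): arr[4]=15 > arr[5]=10

Total inversions: 4

The array has 4 inversion(s): (0,2), (1,2), (3,5), (4,5). Each pair (i,j) satisfies i < j and arr[i] > arr[j].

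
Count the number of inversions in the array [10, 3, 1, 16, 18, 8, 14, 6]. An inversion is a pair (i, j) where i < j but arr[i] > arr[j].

Finding inversions in [10, 3, 1, 16, 18, 8, 14, 6]:

(0, 1): arr[0]=10 > arr[1]=3
(0, 2): arr[0]=10 > arr[2]=1
(0, 5): arr[0]=10 > arr[5]=8
(0, 7): arr[0]=10 > arr[7]=6
(1, 2): arr[1]=3 > arr[2]=1
(3, 5): arr[3]=16 > arr[5]=8
(3, 6): arr[3]=16 > arr[6]=14
(3, 7): arr[3]=16 > arr[7]=6
(4, 5): arr[4]=18 > arr[5]=8
(4, 6): arr[4]=18 > arr[6]=14
(4, 7): arr[4]=18 > arr[7]=6
(5, 7): arr[5]=8 > arr[7]=6
(6, 7): arr[6]=14 > arr[7]=6

Total inversions: 13

The array has 13 inversion(s): (0,1), (0,2), (0,5), (0,7), (1,2), (3,5), (3,6), (3,7), (4,5), (4,6), (4,7), (5,7), (6,7). Each pair (i,j) satisfies i < j and arr[i] > arr[j].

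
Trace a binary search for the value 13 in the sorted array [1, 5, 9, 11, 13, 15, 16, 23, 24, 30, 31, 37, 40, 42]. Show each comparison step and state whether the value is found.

Binary search for 13 in [1, 5, 9, 11, 13, 15, 16, 23, 24, 30, 31, 37, 40, 42]:

lo=0, hi=13, mid=6, arr[mid]=16 -> 16 > 13, search left half
lo=0, hi=5, mid=2, arr[mid]=9 -> 9 < 13, search right half
lo=3, hi=5, mid=4, arr[mid]=13 -> Found target at index 4!

Binary search finds 13 at index 4 after 3 comparisons. The search repeatedly halves the search space by comparing with the middle element.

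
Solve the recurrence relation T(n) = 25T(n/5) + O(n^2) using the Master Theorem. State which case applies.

Master Theorem for T(n) = 25T(n/5) + O(n^2):

a = 25, b = 5, c = 2
log_b(a) = log_5(25) = 2.0000

Case 2: c = 2 = log_5(25) = 2.0000
T(n) = O(n^2 log n) = O(n^2 log n)

For T(n) = 25T(n/5) + O(n^2): log_5(25) = 2.0000. This is Case 2 of the Master Theorem (c = log_b(a), equal work at all levels), giving O(n^2 log n).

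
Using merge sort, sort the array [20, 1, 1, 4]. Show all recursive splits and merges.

Merge sort trace:

Split: [20, 1, 1, 4] -> [20, 1] and [1, 4]
  Split: [20, 1] -> [20] and [1]
  Merge: [20] + [1] -> [1, 20]
  Split: [1, 4] -> [1] and [4]
  Merge: [1] + [4] -> [1, 4]
Merge: [1, 20] + [1, 4] -> [1, 1, 4, 20]

Final sorted array: [1, 1, 4, 20]

The merge sort proceeds by recursively splitting the array and merging sorted halves.
After all merges, the sorted array is [1, 1, 4, 20].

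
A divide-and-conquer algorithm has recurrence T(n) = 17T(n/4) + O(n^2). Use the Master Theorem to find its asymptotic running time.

Master Theorem for T(n) = 17T(n/4) + O(n^2):

a = 17, b = 4, c = 2
log_b(a) = log_4(17) = 2.0437

Case 1: c = 2 < log_4(17) = 2.0437
T(n) = O(n^(log_4 17))

For T(n) = 17T(n/4) + O(n^2): log_4(17) = 2.0437. This is Case 1 of the Master Theorem (c < log_b(a), work dominated by leaves), giving O(n^(log_4 17)).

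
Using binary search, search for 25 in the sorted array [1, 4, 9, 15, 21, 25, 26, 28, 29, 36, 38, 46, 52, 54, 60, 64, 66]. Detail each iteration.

Binary search for 25 in [1, 4, 9, 15, 21, 25, 26, 28, 29, 36, 38, 46, 52, 54, 60, 64, 66]:

lo=0, hi=16, mid=8, arr[mid]=29 -> 29 > 25, search left half
lo=0, hi=7, mid=3, arr[mid]=15 -> 15 < 25, search right half
lo=4, hi=7, mid=5, arr[mid]=25 -> Found target at index 5!

Binary search finds 25 at index 5 after 3 comparisons. The search repeatedly halves the search space by comparing with the middle element.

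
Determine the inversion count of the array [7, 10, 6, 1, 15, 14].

Finding inversions in [7, 10, 6, 1, 15, 14]:

(0, 2): arr[0]=7 > arr[2]=6
(0, 3): arr[0]=7 > arr[3]=1
(1, 2): arr[1]=10 > arr[2]=6
(1, 3): arr[1]=10 > arr[3]=1
(2, 3): arr[2]=6 > arr[3]=1
(4, 5): arr[4]=15 > arr[5]=14

Total inversions: 6

The array has 6 inversion(s): (0,2), (0,3), (1,2), (1,3), (2,3), (4,5). Each pair (i,j) satisfies i < j and arr[i] > arr[j].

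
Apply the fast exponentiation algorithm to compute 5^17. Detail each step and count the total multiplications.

Computing 5^17 by squaring (build up from 5^1; each line after the first costs one multiplication):

5^1 = 5
5^2 = (5^1)^2 = 5^2 = 25
5^4 = (5^2)^2 = 25^2 = 625
5^8 = (5^4)^2 = 625^2 = 390625
5^16 = (5^8)^2 = 390625^2 = 152587890625
5^17 = 5 * 5^16 = 5 * 152587890625 = 762939453125

Result: 762939453125
Multiplications needed: 5 (5 lines after 5^1)

5^17 = 762939453125. Using exponentiation by squaring, this requires 5 multiplications. The key idea: if the exponent is even, square the half-power; if odd, multiply by the base once.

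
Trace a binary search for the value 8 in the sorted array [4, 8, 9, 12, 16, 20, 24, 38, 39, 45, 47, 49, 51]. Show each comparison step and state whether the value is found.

Binary search for 8 in [4, 8, 9, 12, 16, 20, 24, 38, 39, 45, 47, 49, 51]:

lo=0, hi=12, mid=6, arr[mid]=24 -> 24 > 8, search left half
lo=0, hi=5, mid=2, arr[mid]=9 -> 9 > 8, search left half
lo=0, hi=1, mid=0, arr[mid]=4 -> 4 < 8, search right half
lo=1, hi=1, mid=1, arr[mid]=8 -> Found target at index 1!

Binary search finds 8 at index 1 after 4 comparisons. The search repeatedly halves the search space by comparing with the middle element.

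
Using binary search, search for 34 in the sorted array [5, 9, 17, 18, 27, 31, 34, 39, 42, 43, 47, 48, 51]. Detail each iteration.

Binary search for 34 in [5, 9, 17, 18, 27, 31, 34, 39, 42, 43, 47, 48, 51]:

lo=0, hi=12, mid=6, arr[mid]=34 -> Found target at index 6!

Binary search finds 34 at index 6 after 1 comparisons. The search repeatedly halves the search space by comparing with the middle element.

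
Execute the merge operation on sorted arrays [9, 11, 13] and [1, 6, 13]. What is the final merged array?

Merging process:

Compare 9 vs 1: take 1 from right. Merged: [1]
Compare 9 vs 6: take 6 from right. Merged: [1, 6]
Compare 9 vs 13: take 9 from left. Merged: [1, 6, 9]
Compare 11 vs 13: take 11 from left. Merged: [1, 6, 9, 11]
Compare 13 vs 13: take 13 from left. Merged: [1, 6, 9, 11, 13]
Append remaining from right: [13]. Merged: [1, 6, 9, 11, 13, 13]

Final merged array: [1, 6, 9, 11, 13, 13]
Total comparisons: 5

The merged array is [1, 6, 9, 11, 13, 13], requiring 5 comparisons. The merge step runs in O(n) time where n is the total number of elements.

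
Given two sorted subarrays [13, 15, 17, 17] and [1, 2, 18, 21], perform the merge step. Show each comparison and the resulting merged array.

Merging process:

Compare 13 vs 1: take 1 from right. Merged: [1]
Compare 13 vs 2: take 2 from right. Merged: [1, 2]
Compare 13 vs 18: take 13 from left. Merged: [1, 2, 13]
Compare 15 vs 18: take 15 from left. Merged: [1, 2, 13, 15]
Compare 17 vs 18: take 17 from left. Merged: [1, 2, 13, 15, 17]
Compare 17 vs 18: take 17 from left. Merged: [1, 2, 13, 15, 17, 17]
Append remaining from right: [18, 21]. Merged: [1, 2, 13, 15, 17, 17, 18, 21]

Final merged array: [1, 2, 13, 15, 17, 17, 18, 21]
Total comparisons: 6

The merged array is [1, 2, 13, 15, 17, 17, 18, 21], requiring 6 comparisons. The merge step runs in O(n) time where n is the total number of elements.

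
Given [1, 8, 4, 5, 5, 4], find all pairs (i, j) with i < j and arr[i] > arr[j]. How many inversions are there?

Finding inversions in [1, 8, 4, 5, 5, 4]:

(1, 2): arr[1]=8 > arr[2]=4
(1, 3): arr[1]=8 > arr[3]=5
(1, 4): arr[1]=8 > arr[4]=5
(1, 5): arr[1]=8 > arr[5]=4
(3, 5): arr[3]=5 > arr[5]=4
(4, 5): arr[4]=5 > arr[5]=4

Total inversions: 6

The array has 6 inversion(s): (1,2), (1,3), (1,4), (1,5), (3,5), (4,5). Each pair (i,j) satisfies i < j and arr[i] > arr[j].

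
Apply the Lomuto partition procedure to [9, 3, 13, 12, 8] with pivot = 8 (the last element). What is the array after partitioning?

Lomuto partition with pivot = 8:

Initial array: [9, 3, 13, 12, 8]

arr[0]=9 > 8: no swap
arr[1]=3 <= 8: swap with position 0, array becomes [3, 9, 13, 12, 8]
arr[2]=13 > 8: no swap
arr[3]=12 > 8: no swap

Place pivot at position 1: [3, 8, 13, 12, 9]
Pivot position: 1

After partitioning with pivot 8, the array becomes [3, 8, 13, 12, 9]. The pivot is placed at index 1. All elements to the left of the pivot are <= 8, and all elements to the right are > 8.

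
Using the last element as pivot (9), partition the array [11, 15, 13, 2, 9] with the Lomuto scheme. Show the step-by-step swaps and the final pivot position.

Lomuto partition with pivot = 9:

Initial array: [11, 15, 13, 2, 9]

arr[0]=11 > 9: no swap
arr[1]=15 > 9: no swap
arr[2]=13 > 9: no swap
arr[3]=2 <= 9: swap with position 0, array becomes [2, 15, 13, 11, 9]

Place pivot at position 1: [2, 9, 13, 11, 15]
Pivot position: 1

After partitioning with pivot 9, the array becomes [2, 9, 13, 11, 15]. The pivot is placed at index 1. All elements to the left of the pivot are <= 9, and all elements to the right are > 9.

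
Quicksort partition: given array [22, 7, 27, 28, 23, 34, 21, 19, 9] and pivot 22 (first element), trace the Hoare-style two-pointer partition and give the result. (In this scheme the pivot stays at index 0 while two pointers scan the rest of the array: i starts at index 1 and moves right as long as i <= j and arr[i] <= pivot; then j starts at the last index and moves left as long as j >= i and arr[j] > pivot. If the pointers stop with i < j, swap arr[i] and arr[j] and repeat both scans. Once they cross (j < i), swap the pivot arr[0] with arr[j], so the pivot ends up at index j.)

Hoare-style two-pointer partition with pivot = 22:

Initial array: [22, 7, 27, 28, 23, 34, 21, 19, 9]

Pointers start at i = 1, j = 8.
i stops at index 2 (arr[2]=27 > 22), j stops at index 8 (arr[8]=9 <= 22): swap arr[2] and arr[8], array becomes [22, 7, 9, 28, 23, 34, 21, 19, 27]
i stops at index 3 (arr[3]=28 > 22), j stops at index 7 (arr[7]=19 <= 22): swap arr[3] and arr[7], array becomes [22, 7, 9, 19, 23, 34, 21, 28, 27]
i stops at index 4 (arr[4]=23 > 22), j stops at index 6 (arr[6]=21 <= 22): swap arr[4] and arr[6], array becomes [22, 7, 9, 19, 21, 34, 23, 28, 27]
i ends at 5, j ends at 4: the pointers have crossed (j < i), so scanning stops.

Swap pivot arr[0] with arr[4] to place pivot at position 4: [21, 7, 9, 19, 22, 34, 23, 28, 27]
Pivot position: 4

After partitioning with pivot 22, the array becomes [21, 7, 9, 19, 22, 34, 23, 28, 27]. The pivot is placed at index 4. All elements to the left of the pivot are <= 22, and all elements to the right are > 22.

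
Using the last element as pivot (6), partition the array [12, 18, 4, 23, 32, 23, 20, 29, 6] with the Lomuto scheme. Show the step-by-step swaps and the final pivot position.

Lomuto partition with pivot = 6:

Initial array: [12, 18, 4, 23, 32, 23, 20, 29, 6]

arr[0]=12 > 6: no swap
arr[1]=18 > 6: no swap
arr[2]=4 <= 6: swap with position 0, array becomes [4, 18, 12, 23, 32, 23, 20, 29, 6]
arr[3]=23 > 6: no swap
arr[4]=32 > 6: no swap
arr[5]=23 > 6: no swap
arr[6]=20 > 6: no swap
arr[7]=29 > 6: no swap

Place pivot at position 1: [4, 6, 12, 23, 32, 23, 20, 29, 18]
Pivot position: 1

After partitioning with pivot 6, the array becomes [4, 6, 12, 23, 32, 23, 20, 29, 18]. The pivot is placed at index 1. All elements to the left of the pivot are <= 6, and all elements to the right are > 6.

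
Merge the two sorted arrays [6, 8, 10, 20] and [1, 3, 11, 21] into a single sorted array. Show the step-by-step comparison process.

Merging process:

Compare 6 vs 1: take 1 from right. Merged: [1]
Compare 6 vs 3: take 3 from right. Merged: [1, 3]
Compare 6 vs 11: take 6 from left. Merged: [1, 3, 6]
Compare 8 vs 11: take 8 from left. Merged: [1, 3, 6, 8]
Compare 10 vs 11: take 10 from left. Merged: [1, 3, 6, 8, 10]
Compare 20 vs 11: take 11 from right. Merged: [1, 3, 6, 8, 10, 11]
Compare 20 vs 21: take 20 from left. Merged: [1, 3, 6, 8, 10, 11, 20]
Append remaining from right: [21]. Merged: [1, 3, 6, 8, 10, 11, 20, 21]

Final merged array: [1, 3, 6, 8, 10, 11, 20, 21]
Total comparisons: 7

The merged array is [1, 3, 6, 8, 10, 11, 20, 21], requiring 7 comparisons. The merge step runs in O(n) time where n is the total number of elements.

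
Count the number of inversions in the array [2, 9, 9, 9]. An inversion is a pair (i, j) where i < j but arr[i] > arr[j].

Finding inversions in [2, 9, 9, 9]:


Total inversions: 0

The array has 0 inversions. It is already sorted.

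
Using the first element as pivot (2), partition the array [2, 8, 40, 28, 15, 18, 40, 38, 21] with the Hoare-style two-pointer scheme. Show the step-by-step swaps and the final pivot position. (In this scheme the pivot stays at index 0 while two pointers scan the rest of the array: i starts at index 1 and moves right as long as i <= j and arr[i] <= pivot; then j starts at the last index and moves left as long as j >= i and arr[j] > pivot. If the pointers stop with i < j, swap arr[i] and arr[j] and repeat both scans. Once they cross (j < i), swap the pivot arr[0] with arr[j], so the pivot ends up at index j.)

Hoare-style two-pointer partition with pivot = 2:

Initial array: [2, 8, 40, 28, 15, 18, 40, 38, 21]

Pointers start at i = 1, j = 8.
i ends at 1, j ends at 0: the pointers have crossed (j < i), so scanning stops.

j = 0, so swapping arr[0] with arr[j] leaves the pivot at position 0: [2, 8, 40, 28, 15, 18, 40, 38, 21]
Pivot position: 0

After partitioning with pivot 2, the array becomes [2, 8, 40, 28, 15, 18, 40, 38, 21]. The pivot is placed at index 0. All elements to the left of the pivot are <= 2, and all elements to the right are > 2.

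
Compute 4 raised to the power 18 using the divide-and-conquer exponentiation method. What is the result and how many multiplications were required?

Computing 4^18 by squaring (build up from 4^1; each line after the first costs one multiplication):

4^1 = 4
4^2 = (4^1)^2 = 4^2 = 16
4^4 = (4^2)^2 = 16^2 = 256
4^8 = (4^4)^2 = 256^2 = 65536
4^9 = 4 * 4^8 = 4 * 65536 = 262144
4^18 = (4^9)^2 = 262144^2 = 68719476736

Result: 68719476736
Multiplications needed: 5 (5 lines after 4^1)

4^18 = 68719476736. Using exponentiation by squaring, this requires 5 multiplications. The key idea: if the exponent is even, square the half-power; if odd, multiply by the base once.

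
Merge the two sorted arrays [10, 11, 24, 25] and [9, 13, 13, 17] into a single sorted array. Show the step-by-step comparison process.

Merging process:

Compare 10 vs 9: take 9 from right. Merged: [9]
Compare 10 vs 13: take 10 from left. Merged: [9, 10]
Compare 11 vs 13: take 11 from left. Merged: [9, 10, 11]
Compare 24 vs 13: take 13 from right. Merged: [9, 10, 11, 13]
Compare 24 vs 13: take 13 from right. Merged: [9, 10, 11, 13, 13]
Compare 24 vs 17: take 17 from right. Merged: [9, 10, 11, 13, 13, 17]
Append remaining from left: [24, 25]. Merged: [9, 10, 11, 13, 13, 17, 24, 25]

Final merged array: [9, 10, 11, 13, 13, 17, 24, 25]
Total comparisons: 6

The merged array is [9, 10, 11, 13, 13, 17, 24, 25], requiring 6 comparisons. The merge step runs in O(n) time where n is the total number of elements.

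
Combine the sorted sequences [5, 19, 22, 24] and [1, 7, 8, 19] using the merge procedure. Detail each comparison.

Merging process:

Compare 5 vs 1: take 1 from right. Merged: [1]
Compare 5 vs 7: take 5 from left. Merged: [1, 5]
Compare 19 vs 7: take 7 from right. Merged: [1, 5, 7]
Compare 19 vs 8: take 8 from right. Merged: [1, 5, 7, 8]
Compare 19 vs 19: take 19 from left. Merged: [1, 5, 7, 8, 19]
Compare 22 vs 19: take 19 from right. Merged: [1, 5, 7, 8, 19, 19]
Append remaining from left: [22, 24]. Merged: [1, 5, 7, 8, 19, 19, 22, 24]

Final merged array: [1, 5, 7, 8, 19, 19, 22, 24]
Total comparisons: 6

The merged array is [1, 5, 7, 8, 19, 19, 22, 24], requiring 6 comparisons. The merge step runs in O(n) time where n is the total number of elements.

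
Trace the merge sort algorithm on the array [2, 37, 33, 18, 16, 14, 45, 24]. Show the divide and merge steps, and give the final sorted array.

Merge sort trace:

Split: [2, 37, 33, 18, 16, 14, 45, 24] -> [2, 37, 33, 18] and [16, 14, 45, 24]
  Split: [2, 37, 33, 18] -> [2, 37] and [33, 18]
    Split: [2, 37] -> [2] and [37]
    Merge: [2] + [37] -> [2, 37]
    Split: [33, 18] -> [33] and [18]
    Merge: [33] + [18] -> [18, 33]
  Merge: [2, 37] + [18, 33] -> [2, 18, 33, 37]
  Split: [16, 14, 45, 24] -> [16, 14] and [45, 24]
    Split: [16, 14] -> [16] and [14]
    Merge: [16] + [14] -> [14, 16]
    Split: [45, 24] -> [45] and [24]
    Merge: [45] + [24] -> [24, 45]
  Merge: [14, 16] + [24, 45] -> [14, 16, 24, 45]
Merge: [2, 18, 33, 37] + [14, 16, 24, 45] -> [2, 14, 16, 18, 24, 33, 37, 45]

Final sorted array: [2, 14, 16, 18, 24, 33, 37, 45]

The merge sort proceeds by recursively splitting the array and merging sorted halves.
After all merges, the sorted array is [2, 14, 16, 18, 24, 33, 37, 45].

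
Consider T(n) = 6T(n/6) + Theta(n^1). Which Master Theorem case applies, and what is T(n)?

Master Theorem for T(n) = 6T(n/6) + O(n^1):

a = 6, b = 6, c = 1
log_b(a) = log_6(6) = 1.0000

Case 2: c = 1 = log_6(6) = 1.0000
T(n) = O(n^1 log n) = O(n log n)

For T(n) = 6T(n/6) + O(n^1): log_6(6) = 1.0000. This is Case 2 of the Master Theorem (c = log_b(a), equal work at all levels), giving O(n log n).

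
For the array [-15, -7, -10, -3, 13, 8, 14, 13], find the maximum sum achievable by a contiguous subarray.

Using Kadane's algorithm on [-15, -7, -10, -3, 13, 8, 14, 13]:

Scanning through the array:
Position 1 (value -7): max_ending_here = -7, max_so_far = -7
Position 2 (value -10): max_ending_here = -10, max_so_far = -7
Position 3 (value -3): max_ending_here = -3, max_so_far = -3
Position 4 (value 13): max_ending_here = 13, max_so_far = 13
Position 5 (value 8): max_ending_here = 21, max_so_far = 21
Position 6 (value 14): max_ending_here = 35, max_so_far = 35
Position 7 (value 13): max_ending_here = 48, max_so_far = 48

Maximum subarray: [13, 8, 14, 13]
Maximum sum: 48

The maximum subarray is [13, 8, 14, 13] with sum 48. This subarray runs from index 4 to index 7.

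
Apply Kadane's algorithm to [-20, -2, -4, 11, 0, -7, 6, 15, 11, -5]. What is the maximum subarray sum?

Using Kadane's algorithm on [-20, -2, -4, 11, 0, -7, 6, 15, 11, -5]:

Scanning through the array:
Position 1 (value -2): max_ending_here = -2, max_so_far = -2
Position 2 (value -4): max_ending_here = -4, max_so_far = -2
Position 3 (value 11): max_ending_here = 11, max_so_far = 11
Position 4 (value 0): max_ending_here = 11, max_so_far = 11
Position 5 (value -7): max_ending_here = 4, max_so_far = 11
Position 6 (value 6): max_ending_here = 10, max_so_far = 11
Position 7 (value 15): max_ending_here = 25, max_so_far = 25
Position 8 (value 11): max_ending_here = 36, max_so_far = 36
Position 9 (value -5): max_ending_here = 31, max_so_far = 36

Maximum subarray: [11, 0, -7, 6, 15, 11]
Maximum sum: 36

The maximum subarray is [11, 0, -7, 6, 15, 11] with sum 36. This subarray runs from index 3 to index 8.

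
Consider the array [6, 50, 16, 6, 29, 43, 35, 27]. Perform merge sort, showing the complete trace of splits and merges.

Merge sort trace:

Split: [6, 50, 16, 6, 29, 43, 35, 27] -> [6, 50, 16, 6] and [29, 43, 35, 27]
  Split: [6, 50, 16, 6] -> [6, 50] and [16, 6]
    Split: [6, 50] -> [6] and [50]
    Merge: [6] + [50] -> [6, 50]
    Split: [16, 6] -> [16] and [6]
    Merge: [16] + [6] -> [6, 16]
  Merge: [6, 50] + [6, 16] -> [6, 6, 16, 50]
  Split: [29, 43, 35, 27] -> [29, 43] and [35, 27]
    Split: [29, 43] -> [29] and [43]
    Merge: [29] + [43] -> [29, 43]
    Split: [35, 27] -> [35] and [27]
    Merge: [35] + [27] -> [27, 35]
  Merge: [29, 43] + [27, 35] -> [27, 29, 35, 43]
Merge: [6, 6, 16, 50] + [27, 29, 35, 43] -> [6, 6, 16, 27, 29, 35, 43, 50]

Final sorted array: [6, 6, 16, 27, 29, 35, 43, 50]

The merge sort proceeds by recursively splitting the array and merging sorted halves.
After all merges, the sorted array is [6, 6, 16, 27, 29, 35, 43, 50].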